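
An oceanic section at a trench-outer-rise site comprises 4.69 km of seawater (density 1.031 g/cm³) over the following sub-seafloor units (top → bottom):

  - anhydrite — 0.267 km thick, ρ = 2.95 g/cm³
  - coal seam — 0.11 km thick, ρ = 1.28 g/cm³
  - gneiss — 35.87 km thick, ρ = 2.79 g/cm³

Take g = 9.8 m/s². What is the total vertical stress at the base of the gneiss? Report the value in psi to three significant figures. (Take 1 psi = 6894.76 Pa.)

seawater: 1031 kg/m³ × 9.8 m/s² × 4690 m = 4.739×10^7 Pa = 6873 psi
anhydrite: 2950 kg/m³ × 9.8 m/s² × 267 m = 7.719×10^6 Pa = 1120 psi
coal seam: 1280 kg/m³ × 9.8 m/s² × 110 m = 1.380×10^6 Pa = 200.1 psi
gneiss: 2790 kg/m³ × 9.8 m/s² × 35870 m = 9.808×10^8 Pa = 1.422×10^5 psi
Total = 6873 + 1120 + 200.1 + 1.422×10^5 = 1.5044×10^5 psi

150000 psi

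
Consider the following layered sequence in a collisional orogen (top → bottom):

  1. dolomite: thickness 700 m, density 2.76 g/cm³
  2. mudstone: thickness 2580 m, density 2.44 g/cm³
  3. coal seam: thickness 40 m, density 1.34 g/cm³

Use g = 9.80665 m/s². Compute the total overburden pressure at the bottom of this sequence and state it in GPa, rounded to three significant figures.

0.0812 GPa

dolomite: 2760 kg/m³ × 9.80665 m/s² × 700 m = 1.895×10^7 Pa = 0.01895 GPa
mudstone: 2440 kg/m³ × 9.80665 m/s² × 2580 m = 6.173×10^7 Pa = 0.06173 GPa
coal seam: 1340 kg/m³ × 9.80665 m/s² × 40 m = 5.256×10^5 Pa = 5.256×10^-4 GPa
Total = 0.01895 + 0.06173 + 5.256×10^-4 = 0.081207 GPa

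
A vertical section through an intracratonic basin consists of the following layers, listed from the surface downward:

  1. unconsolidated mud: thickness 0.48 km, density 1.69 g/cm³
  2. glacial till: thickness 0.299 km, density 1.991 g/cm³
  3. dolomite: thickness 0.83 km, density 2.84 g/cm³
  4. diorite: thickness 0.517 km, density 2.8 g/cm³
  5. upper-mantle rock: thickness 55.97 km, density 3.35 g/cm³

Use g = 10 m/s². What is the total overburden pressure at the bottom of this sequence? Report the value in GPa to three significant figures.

1.93 GPa

unconsolidated mud: 1690 kg/m³ × 10 m/s² × 480 m = 8.112×10^6 Pa = 8.112×10^-3 GPa
glacial till: 1991 kg/m³ × 10 m/s² × 299 m = 5.953×10^6 Pa = 5.953×10^-3 GPa
dolomite: 2840 kg/m³ × 10 m/s² × 830 m = 2.357×10^7 Pa = 0.02357 GPa
diorite: 2800 kg/m³ × 10 m/s² × 517 m = 1.448×10^7 Pa = 0.01448 GPa
upper-mantle rock: 3350 kg/m³ × 10 m/s² × 55970 m = 1.875×10^9 Pa = 1.875 GPa
Total = 8.112×10^-3 + 5.953×10^-3 + 0.02357 + 0.01448 + 1.875 = 1.9271 GPa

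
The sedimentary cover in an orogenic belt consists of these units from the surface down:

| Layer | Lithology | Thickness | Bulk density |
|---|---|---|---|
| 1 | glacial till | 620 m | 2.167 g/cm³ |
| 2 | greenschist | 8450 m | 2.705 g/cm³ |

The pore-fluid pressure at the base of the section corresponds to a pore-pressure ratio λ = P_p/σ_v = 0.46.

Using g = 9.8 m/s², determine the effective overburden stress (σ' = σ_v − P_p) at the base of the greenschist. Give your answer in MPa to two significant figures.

Overburden (lithostatic) stress σ_v:
glacial till: 2167 kg/m³ × 9.8 m/s² × 620 m = 1.317×10^7 Pa = 13.17 MPa
greenschist: 2705 kg/m³ × 9.8 m/s² × 8450 m = 2.240×10^8 Pa = 224.0 MPa
Total = 13.17 + 224.0 = 237.17 MPa
Pore pressure P_p = λ·σ_v = 0.46 × 237.2 MPa = 109.1 MPa
Effective stress σ' = σ_v − P_p = 237.2 − 109.1 = 128.07 MPa

130 MPa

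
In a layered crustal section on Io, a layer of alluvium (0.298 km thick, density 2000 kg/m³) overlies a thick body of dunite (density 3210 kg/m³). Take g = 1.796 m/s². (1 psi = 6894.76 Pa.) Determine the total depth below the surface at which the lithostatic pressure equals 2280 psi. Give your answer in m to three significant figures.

Pressure at base of upper layers: 2000×1.796×298 = 1.070×10^6 Pa = 155.3 psi
Remaining pressure to be supplied by dunite: 1.572×10^7 − 1.070×10^6 = 1.465×10^7 Pa
Additional depth in dunite = 1.465×10^7 Pa / (3210 kg/m³ × 1.796 m/s²) = 2541.1 m
Total depth = 298 m + 2541.1 m = 2839.1 m

2840 m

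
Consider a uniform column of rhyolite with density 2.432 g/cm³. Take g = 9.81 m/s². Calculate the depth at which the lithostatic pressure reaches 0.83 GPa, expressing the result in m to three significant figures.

h = P/(ρg) = 0.83 GPa / (2432 kg/m³ × 9.81 m/s²) = 8.300×10^8 Pa / 23858 Pa/m = 34789 m

34800 m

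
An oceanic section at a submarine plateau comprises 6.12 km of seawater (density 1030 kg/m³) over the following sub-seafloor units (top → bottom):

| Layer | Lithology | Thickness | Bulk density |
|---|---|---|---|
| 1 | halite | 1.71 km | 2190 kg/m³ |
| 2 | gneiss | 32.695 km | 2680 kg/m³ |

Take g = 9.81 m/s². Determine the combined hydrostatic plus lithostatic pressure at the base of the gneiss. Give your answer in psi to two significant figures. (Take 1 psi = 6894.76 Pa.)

seawater: 1030 kg/m³ × 9.81 m/s² × 6120 m = 6.184×10^7 Pa = 8969 psi
halite: 2190 kg/m³ × 9.81 m/s² × 1710 m = 3.674×10^7 Pa = 5328 psi
gneiss: 2680 kg/m³ × 9.81 m/s² × 32695 m = 8.596×10^8 Pa = 1.247×10^5 psi
Total = 8969 + 5328 + 1.247×10^5 = 1.3897×10^5 psi

140000 psi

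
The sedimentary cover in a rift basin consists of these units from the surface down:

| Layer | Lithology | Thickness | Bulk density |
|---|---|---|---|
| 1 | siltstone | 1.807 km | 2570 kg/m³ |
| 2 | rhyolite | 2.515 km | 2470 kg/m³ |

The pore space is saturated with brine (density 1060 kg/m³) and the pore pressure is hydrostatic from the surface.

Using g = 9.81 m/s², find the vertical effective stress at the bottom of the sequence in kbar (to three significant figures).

0.616 kbar

Overburden (lithostatic) stress σ_v:
siltstone: 2570 kg/m³ × 9.81 m/s² × 1807 m = 4.556×10^7 Pa = 45.56 MPa
rhyolite: 2470 kg/m³ × 9.81 m/s² × 2515 m = 6.094×10^7 Pa = 60.94 MPa
Total = 45.56 + 60.94 = 106.50 MPa
Pore pressure P_p = 1060 kg/m³ × 9.81 m/s² × 4322 m = 4.494×10^7 Pa = 44.94 MPa
Effective stress σ' = σ_v − P_p = 106.5 − 44.94 = 61.555 MPa = 0.61555 kbar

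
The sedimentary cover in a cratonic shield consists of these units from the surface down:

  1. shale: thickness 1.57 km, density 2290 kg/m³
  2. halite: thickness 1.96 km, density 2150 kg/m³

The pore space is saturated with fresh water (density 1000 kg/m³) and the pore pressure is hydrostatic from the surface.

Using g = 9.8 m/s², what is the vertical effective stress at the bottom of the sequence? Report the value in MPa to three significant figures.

41.9 MPa

Overburden (lithostatic) stress σ_v:
shale: 2290 kg/m³ × 9.8 m/s² × 1570 m = 3.523×10^7 Pa = 35.23 MPa
halite: 2150 kg/m³ × 9.8 m/s² × 1960 m = 4.130×10^7 Pa = 41.30 MPa
Total = 35.23 + 41.30 = 76.531 MPa
Pore pressure P_p = 1000 kg/m³ × 9.8 m/s² × 3530 m = 3.459×10^7 Pa = 34.59 MPa
Effective stress σ' = σ_v − P_p = 76.53 − 34.59 = 41.937 MPa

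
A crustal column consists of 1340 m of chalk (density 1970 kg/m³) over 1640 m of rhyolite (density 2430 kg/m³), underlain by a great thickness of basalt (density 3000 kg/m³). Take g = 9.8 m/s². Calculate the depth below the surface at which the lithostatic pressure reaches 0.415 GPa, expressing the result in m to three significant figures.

14900 m

Pressure at base of upper layers: 1970×9.8×1340 + 2430×9.8×1640 = 6.492×10^7 Pa = 0.06492 GPa
Remaining pressure to be supplied by basalt: 4.150×10^8 − 6.492×10^7 = 3.501×10^8 Pa
Additional depth in basalt = 3.501×10^8 Pa / (3000 kg/m³ × 9.8 m/s²) = 11907 m
Total depth = 2980 m + 11907 m = 14887 m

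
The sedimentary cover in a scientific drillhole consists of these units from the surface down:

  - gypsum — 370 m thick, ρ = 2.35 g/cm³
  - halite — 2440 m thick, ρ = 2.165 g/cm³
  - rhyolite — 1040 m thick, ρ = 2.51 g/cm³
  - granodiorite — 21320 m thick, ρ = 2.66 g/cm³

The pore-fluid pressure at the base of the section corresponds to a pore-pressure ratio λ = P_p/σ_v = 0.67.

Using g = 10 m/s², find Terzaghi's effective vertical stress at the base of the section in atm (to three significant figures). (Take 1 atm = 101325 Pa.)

2130 atm

Overburden (lithostatic) stress σ_v:
gypsum: 2350 kg/m³ × 10 m/s² × 370 m = 8.695×10^6 Pa = 8.695 MPa
halite: 2165 kg/m³ × 10 m/s² × 2440 m = 5.283×10^7 Pa = 52.83 MPa
rhyolite: 2510 kg/m³ × 10 m/s² × 1040 m = 2.610×10^7 Pa = 26.10 MPa
granodiorite: 2660 kg/m³ × 10 m/s² × 21320 m = 5.671×10^8 Pa = 567.1 MPa
Total = 8.695 + 52.83 + 26.10 + 567.1 = 654.74 MPa
Pore pressure P_p = λ·σ_v = 0.67 × 654.7 MPa = 438.7 MPa
Effective stress σ' = σ_v − P_p = 654.7 − 438.7 = 216.06 MPa = 2132.4 atm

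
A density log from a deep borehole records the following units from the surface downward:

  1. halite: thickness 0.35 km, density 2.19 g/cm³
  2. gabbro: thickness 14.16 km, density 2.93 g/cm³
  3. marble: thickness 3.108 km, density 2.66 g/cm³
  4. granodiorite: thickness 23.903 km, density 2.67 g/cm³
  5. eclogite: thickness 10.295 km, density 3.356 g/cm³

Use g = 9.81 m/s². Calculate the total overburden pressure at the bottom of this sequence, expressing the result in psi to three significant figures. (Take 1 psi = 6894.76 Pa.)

halite: 2190 kg/m³ × 9.81 m/s² × 350 m = 7.519×10^6 Pa = 1091 psi
gabbro: 2930 kg/m³ × 9.81 m/s² × 14160 m = 4.070×10^8 Pa = 59031 psi
marble: 2660 kg/m³ × 9.81 m/s² × 3108 m = 8.110×10^7 Pa = 11763 psi
granodiorite: 2670 kg/m³ × 9.81 m/s² × 23903 m = 6.261×10^8 Pa = 90806 psi
eclogite: 3356 kg/m³ × 9.81 m/s² × 10295 m = 3.389×10^8 Pa = 49158 psi
Total = 1091 + 59031 + 11763 + 90806 + 49158 = 2.1185×10^5 psi

212000 psi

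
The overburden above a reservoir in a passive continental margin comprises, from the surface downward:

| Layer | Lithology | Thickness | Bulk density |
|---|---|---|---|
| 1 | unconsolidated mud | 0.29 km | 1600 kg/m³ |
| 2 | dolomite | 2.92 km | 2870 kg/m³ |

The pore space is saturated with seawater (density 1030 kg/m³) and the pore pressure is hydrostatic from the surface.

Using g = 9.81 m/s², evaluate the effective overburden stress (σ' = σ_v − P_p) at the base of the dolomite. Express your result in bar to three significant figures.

Overburden (lithostatic) stress σ_v:
unconsolidated mud: 1600 kg/m³ × 9.81 m/s² × 290 m = 4.552×10^6 Pa = 4.552 MPa
dolomite: 2870 kg/m³ × 9.81 m/s² × 2920 m = 8.221×10^7 Pa = 82.21 MPa
Total = 4.552 + 82.21 = 86.764 MPa
Pore pressure P_p = 1030 kg/m³ × 9.81 m/s² × 3210 m = 3.243×10^7 Pa = 32.43 MPa
Effective stress σ' = σ_v − P_p = 86.76 − 32.43 = 54.329 MPa = 543.29 bar

543 bar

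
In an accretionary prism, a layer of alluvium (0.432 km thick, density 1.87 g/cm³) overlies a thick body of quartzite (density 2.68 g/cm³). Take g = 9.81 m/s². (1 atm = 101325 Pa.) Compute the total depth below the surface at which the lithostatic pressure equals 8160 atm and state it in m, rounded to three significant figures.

31600 m

Pressure at base of upper layers: 1870×9.81×432 = 7.925×10^6 Pa = 78.21 atm
Remaining pressure to be supplied by quartzite: 8.268×10^8 − 7.925×10^6 = 8.189×10^8 Pa
Additional depth in quartzite = 8.189×10^8 Pa / (2680 kg/m³ × 9.81 m/s²) = 31147 m
Total depth = 432 m + 31147 m = 31579 m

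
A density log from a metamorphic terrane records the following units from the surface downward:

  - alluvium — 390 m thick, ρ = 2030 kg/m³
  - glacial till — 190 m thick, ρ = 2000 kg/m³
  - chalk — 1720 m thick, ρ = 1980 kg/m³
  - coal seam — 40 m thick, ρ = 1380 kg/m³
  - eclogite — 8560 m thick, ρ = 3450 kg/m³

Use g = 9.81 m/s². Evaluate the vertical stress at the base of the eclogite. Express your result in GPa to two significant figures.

alluvium: 2030 kg/m³ × 9.81 m/s² × 390 m = 7.767×10^6 Pa = 7.767×10^-3 GPa
glacial till: 2000 kg/m³ × 9.81 m/s² × 190 m = 3.728×10^6 Pa = 3.728×10^-3 GPa
chalk: 1980 kg/m³ × 9.81 m/s² × 1720 m = 3.341×10^7 Pa = 0.03341 GPa
coal seam: 1380 kg/m³ × 9.81 m/s² × 40 m = 5.415×10^5 Pa = 5.415×10^-4 GPa
eclogite: 3450 kg/m³ × 9.81 m/s² × 8560 m = 2.897×10^8 Pa = 0.2897 GPa
Total = 7.767×10^-3 + 3.728×10^-3 + 0.03341 + 5.415×10^-4 + 0.2897 = 0.33515 GPa

0.34 GPa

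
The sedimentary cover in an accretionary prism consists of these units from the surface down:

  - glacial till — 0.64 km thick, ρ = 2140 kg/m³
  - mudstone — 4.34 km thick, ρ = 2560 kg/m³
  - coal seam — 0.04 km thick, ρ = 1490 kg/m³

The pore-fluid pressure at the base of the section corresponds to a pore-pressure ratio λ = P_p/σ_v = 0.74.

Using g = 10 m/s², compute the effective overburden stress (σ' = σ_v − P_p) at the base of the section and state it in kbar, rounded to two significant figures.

Overburden (lithostatic) stress σ_v:
glacial till: 2140 kg/m³ × 10 m/s² × 640 m = 1.370×10^7 Pa = 13.70 MPa
mudstone: 2560 kg/m³ × 10 m/s² × 4340 m = 1.111×10^8 Pa = 111.1 MPa
coal seam: 1490 kg/m³ × 10 m/s² × 40 m = 5.960×10^5 Pa = 0.5960 MPa
Total = 13.70 + 111.1 + 0.5960 = 125.40 MPa
Pore pressure P_p = λ·σ_v = 0.74 × 125.4 MPa = 92.79 MPa
Effective stress σ' = σ_v − P_p = 125.4 − 92.79 = 32.603 MPa = 0.32603 kbar

0.33 kbar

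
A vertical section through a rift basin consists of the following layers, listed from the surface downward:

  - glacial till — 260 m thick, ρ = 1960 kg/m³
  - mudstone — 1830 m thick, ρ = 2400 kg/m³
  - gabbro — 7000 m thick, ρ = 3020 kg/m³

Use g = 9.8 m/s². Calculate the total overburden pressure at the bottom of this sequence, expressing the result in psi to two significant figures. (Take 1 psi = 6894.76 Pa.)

glacial till: 1960 kg/m³ × 9.8 m/s² × 260 m = 4.994×10^6 Pa = 724.3 psi
mudstone: 2400 kg/m³ × 9.8 m/s² × 1830 m = 4.304×10^7 Pa = 6243 psi
gabbro: 3020 kg/m³ × 9.8 m/s² × 7000 m = 2.072×10^8 Pa = 30048 psi
Total = 724.3 + 6243 + 30048 = 37015 psi

37000 psi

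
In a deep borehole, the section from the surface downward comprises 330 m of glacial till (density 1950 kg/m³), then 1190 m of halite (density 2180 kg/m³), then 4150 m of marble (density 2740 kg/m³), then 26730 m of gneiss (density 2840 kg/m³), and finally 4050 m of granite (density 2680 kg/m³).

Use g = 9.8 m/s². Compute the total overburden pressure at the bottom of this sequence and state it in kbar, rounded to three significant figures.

glacial till: 1950 kg/m³ × 9.8 m/s² × 330 m = 6.306×10^6 Pa = 0.06306 kbar
halite: 2180 kg/m³ × 9.8 m/s² × 1190 m = 2.542×10^7 Pa = 0.2542 kbar
marble: 2740 kg/m³ × 9.8 m/s² × 4150 m = 1.114×10^8 Pa = 1.114 kbar
gneiss: 2840 kg/m³ × 9.8 m/s² × 26730 m = 7.439×10^8 Pa = 7.439 kbar
granite: 2680 kg/m³ × 9.8 m/s² × 4050 m = 1.064×10^8 Pa = 1.064 kbar
Total = 0.06306 + 0.2542 + 1.114 + 7.439 + 1.064 = 9.9348 kbar

9.93 kbar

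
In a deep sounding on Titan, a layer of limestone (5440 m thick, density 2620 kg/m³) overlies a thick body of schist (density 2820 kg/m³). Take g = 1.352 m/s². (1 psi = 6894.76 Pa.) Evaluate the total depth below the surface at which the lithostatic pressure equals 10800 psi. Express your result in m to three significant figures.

Pressure at base of upper layers: 2620×1.352×5440 = 1.927×10^7 Pa = 2795 psi
Remaining pressure to be supplied by schist: 7.446×10^7 − 1.927×10^7 = 5.519×10^7 Pa
Additional depth in schist = 5.519×10^7 Pa / (2820 kg/m³ × 1.352 m/s²) = 14476 m
Total depth = 5440 m + 14476 m = 19916 m

19900 m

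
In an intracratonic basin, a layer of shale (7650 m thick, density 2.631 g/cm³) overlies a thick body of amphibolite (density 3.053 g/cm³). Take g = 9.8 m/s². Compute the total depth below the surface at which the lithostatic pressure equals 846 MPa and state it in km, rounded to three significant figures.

Pressure at base of upper layers: 2631×9.8×7650 = 1.972×10^8 Pa = 197.2 MPa
Remaining pressure to be supplied by amphibolite: 8.460×10^8 − 1.972×10^8 = 6.488×10^8 Pa
Additional depth in amphibolite = 6.488×10^8 Pa / (3053 kg/m³ × 9.8 m/s²) = 21683 m
Total depth = 7650 m + 21683 m = 29333 m
= 29.333 km

29.3 km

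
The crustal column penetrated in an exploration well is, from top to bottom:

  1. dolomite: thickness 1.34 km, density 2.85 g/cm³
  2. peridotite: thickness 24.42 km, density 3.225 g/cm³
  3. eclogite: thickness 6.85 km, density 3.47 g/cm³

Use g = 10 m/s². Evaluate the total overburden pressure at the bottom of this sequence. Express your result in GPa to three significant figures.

1.06 GPa

dolomite: 2850 kg/m³ × 10 m/s² × 1340 m = 3.819×10^7 Pa = 0.03819 GPa
peridotite: 3225 kg/m³ × 10 m/s² × 24420 m = 7.875×10^8 Pa = 0.7875 GPa
eclogite: 3470 kg/m³ × 10 m/s² × 6850 m = 2.377×10^8 Pa = 0.2377 GPa
Total = 0.03819 + 0.7875 + 0.2377 = 1.0634 GPa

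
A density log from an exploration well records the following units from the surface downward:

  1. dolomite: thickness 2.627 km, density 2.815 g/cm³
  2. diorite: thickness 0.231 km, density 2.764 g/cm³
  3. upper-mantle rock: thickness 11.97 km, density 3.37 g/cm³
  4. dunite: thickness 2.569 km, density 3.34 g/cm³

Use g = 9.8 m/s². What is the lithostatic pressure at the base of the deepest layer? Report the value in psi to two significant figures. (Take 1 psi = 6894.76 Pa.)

dolomite: 2815 kg/m³ × 9.8 m/s² × 2627 m = 7.247×10^7 Pa = 10511 psi
diorite: 2764 kg/m³ × 9.8 m/s² × 231 m = 6.257×10^6 Pa = 907.5 psi
upper-mantle rock: 3370 kg/m³ × 9.8 m/s² × 11970 m = 3.953×10^8 Pa = 57336 psi
dunite: 3340 kg/m³ × 9.8 m/s² × 2569 m = 8.409×10^7 Pa = 12196 psi
Total = 10511 + 907.5 + 57336 + 12196 = 80951 psi

81000 psi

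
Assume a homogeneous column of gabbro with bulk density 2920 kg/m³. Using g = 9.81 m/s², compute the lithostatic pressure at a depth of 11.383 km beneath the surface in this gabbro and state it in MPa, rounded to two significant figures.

330 MPa

gabbro: 2920 kg/m³ × 9.81 m/s² × 11383 m = 3.261×10^8 Pa = 326.1 MPa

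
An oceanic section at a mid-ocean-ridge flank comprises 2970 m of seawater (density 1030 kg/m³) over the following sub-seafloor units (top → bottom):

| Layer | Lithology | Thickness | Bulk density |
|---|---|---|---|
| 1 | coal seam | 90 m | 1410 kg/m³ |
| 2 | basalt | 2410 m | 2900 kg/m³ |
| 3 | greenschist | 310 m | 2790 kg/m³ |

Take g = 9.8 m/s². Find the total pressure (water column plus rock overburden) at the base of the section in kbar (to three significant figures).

1.08 kbar

seawater: 1030 kg/m³ × 9.8 m/s² × 2970 m = 2.998×10^7 Pa = 0.2998 kbar
coal seam: 1410 kg/m³ × 9.8 m/s² × 90 m = 1.244×10^6 Pa = 0.01244 kbar
basalt: 2900 kg/m³ × 9.8 m/s² × 2410 m = 6.849×10^7 Pa = 0.6849 kbar
greenschist: 2790 kg/m³ × 9.8 m/s² × 310 m = 8.476×10^6 Pa = 0.08476 kbar
Total = 0.2998 + 0.01244 + 0.6849 + 0.08476 = 1.0819 kbar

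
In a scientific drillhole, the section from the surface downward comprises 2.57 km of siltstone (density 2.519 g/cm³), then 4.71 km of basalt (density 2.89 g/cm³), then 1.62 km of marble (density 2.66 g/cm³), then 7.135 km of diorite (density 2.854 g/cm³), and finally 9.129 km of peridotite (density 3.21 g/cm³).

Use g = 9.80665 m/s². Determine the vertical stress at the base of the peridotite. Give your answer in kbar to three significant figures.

siltstone: 2519 kg/m³ × 9.80665 m/s² × 2570 m = 6.349×10^7 Pa = 0.6349 kbar
basalt: 2890 kg/m³ × 9.80665 m/s² × 4710 m = 1.335×10^8 Pa = 1.335 kbar
marble: 2660 kg/m³ × 9.80665 m/s² × 1620 m = 4.226×10^7 Pa = 0.4226 kbar
diorite: 2854 kg/m³ × 9.80665 m/s² × 7135 m = 1.997×10^8 Pa = 1.997 kbar
peridotite: 3210 kg/m³ × 9.80665 m/s² × 9129 m = 2.874×10^8 Pa = 2.874 kbar
Total = 0.6349 + 1.335 + 0.4226 + 1.997 + 2.874 = 7.2630 kbar

7.26 kbar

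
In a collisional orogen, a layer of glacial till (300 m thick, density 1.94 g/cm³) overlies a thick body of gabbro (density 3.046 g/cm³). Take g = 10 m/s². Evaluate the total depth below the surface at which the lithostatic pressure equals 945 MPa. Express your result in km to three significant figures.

Pressure at base of upper layers: 1940×10×300 = 5.820×10^6 Pa = 5.820 MPa
Remaining pressure to be supplied by gabbro: 9.450×10^8 − 5.820×10^6 = 9.392×10^8 Pa
Additional depth in gabbro = 9.392×10^8 Pa / (3046 kg/m³ × 10 m/s²) = 30833 m
Total depth = 300 m + 30833 m = 31133 m
= 31.133 km

31.1 km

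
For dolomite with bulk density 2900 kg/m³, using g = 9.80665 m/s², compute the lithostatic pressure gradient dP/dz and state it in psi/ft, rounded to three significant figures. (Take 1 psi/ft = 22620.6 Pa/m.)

1.26 psi/ft

dP/dz = ρg = 2900 kg/m³ × 9.80665 m/s² = 28439 Pa/m
= 28439 Pa/m × (1 psi/ft / 22621 Pa/m) = 1.2572 psi/ft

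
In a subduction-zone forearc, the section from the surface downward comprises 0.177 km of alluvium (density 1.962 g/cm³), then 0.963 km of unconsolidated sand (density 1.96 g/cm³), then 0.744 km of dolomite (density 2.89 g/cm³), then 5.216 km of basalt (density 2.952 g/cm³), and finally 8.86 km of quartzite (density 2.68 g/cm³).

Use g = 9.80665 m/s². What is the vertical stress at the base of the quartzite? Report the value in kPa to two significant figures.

alluvium: 1962 kg/m³ × 9.80665 m/s² × 177 m = 3.406×10^6 Pa = 3406 kPa
unconsolidated sand: 1960 kg/m³ × 9.80665 m/s² × 963 m = 1.851×10^7 Pa = 18510 kPa
dolomite: 2890 kg/m³ × 9.80665 m/s² × 744 m = 2.109×10^7 Pa = 21086 kPa
basalt: 2952 kg/m³ × 9.80665 m/s² × 5216 m = 1.510×10^8 Pa = 1.510×10^5 kPa
quartzite: 2680 kg/m³ × 9.80665 m/s² × 8860 m = 2.329×10^8 Pa = 2.329×10^5 kPa
Total = 3406 + 18510 + 21086 + 1.510×10^5 + 2.329×10^5 = 4.2686×10^5 kPa

430000 kPa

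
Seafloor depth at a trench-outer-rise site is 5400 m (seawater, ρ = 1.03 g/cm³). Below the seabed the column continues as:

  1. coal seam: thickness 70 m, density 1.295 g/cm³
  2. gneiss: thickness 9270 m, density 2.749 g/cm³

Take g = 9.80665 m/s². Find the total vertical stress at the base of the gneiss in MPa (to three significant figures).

305 MPa

seawater: 1030 kg/m³ × 9.80665 m/s² × 5400 m = 5.454×10^7 Pa = 54.54 MPa
coal seam: 1295 kg/m³ × 9.80665 m/s² × 70 m = 8.890×10^5 Pa = 0.8890 MPa
gneiss: 2749 kg/m³ × 9.80665 m/s² × 9270 m = 2.499×10^8 Pa = 249.9 MPa
Total = 54.54 + 0.8890 + 249.9 = 305.34 MPa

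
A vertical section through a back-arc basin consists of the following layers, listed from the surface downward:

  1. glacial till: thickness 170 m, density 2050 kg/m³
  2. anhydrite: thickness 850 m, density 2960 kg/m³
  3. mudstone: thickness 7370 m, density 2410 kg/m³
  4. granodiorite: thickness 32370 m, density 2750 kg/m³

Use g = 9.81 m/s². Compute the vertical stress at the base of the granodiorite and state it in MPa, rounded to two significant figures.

glacial till: 2050 kg/m³ × 9.81 m/s² × 170 m = 3.419×10^6 Pa = 3.419 MPa
anhydrite: 2960 kg/m³ × 9.81 m/s² × 850 m = 2.468×10^7 Pa = 24.68 MPa
mudstone: 2410 kg/m³ × 9.81 m/s² × 7370 m = 1.742×10^8 Pa = 174.2 MPa
granodiorite: 2750 kg/m³ × 9.81 m/s² × 32370 m = 8.733×10^8 Pa = 873.3 MPa
Total = 3.419 + 24.68 + 174.2 + 873.3 = 1075.6 MPa

1100 MPa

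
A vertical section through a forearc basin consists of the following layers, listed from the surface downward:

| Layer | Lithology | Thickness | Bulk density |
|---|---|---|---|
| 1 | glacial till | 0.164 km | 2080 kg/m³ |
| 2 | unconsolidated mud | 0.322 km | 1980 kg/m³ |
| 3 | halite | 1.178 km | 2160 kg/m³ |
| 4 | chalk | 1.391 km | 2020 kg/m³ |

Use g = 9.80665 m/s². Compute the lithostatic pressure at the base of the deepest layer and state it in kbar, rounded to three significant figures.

glacial till: 2080 kg/m³ × 9.80665 m/s² × 164 m = 3.345×10^6 Pa = 0.03345 kbar
unconsolidated mud: 1980 kg/m³ × 9.80665 m/s² × 322 m = 6.252×10^6 Pa = 0.06252 kbar
halite: 2160 kg/m³ × 9.80665 m/s² × 1178 m = 2.495×10^7 Pa = 0.2495 kbar
chalk: 2020 kg/m³ × 9.80665 m/s² × 1391 m = 2.755×10^7 Pa = 0.2755 kbar
Total = 0.03345 + 0.06252 + 0.2495 + 0.2755 = 0.62105 kbar

0.621 kbar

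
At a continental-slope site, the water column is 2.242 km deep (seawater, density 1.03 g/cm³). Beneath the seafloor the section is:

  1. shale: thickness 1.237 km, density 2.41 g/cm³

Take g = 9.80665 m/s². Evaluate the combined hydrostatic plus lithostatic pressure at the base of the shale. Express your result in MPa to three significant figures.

51.9 MPa

seawater: 1030 kg/m³ × 9.80665 m/s² × 2242 m = 2.265×10^7 Pa = 22.65 MPa
shale: 2410 kg/m³ × 9.80665 m/s² × 1237 m = 2.924×10^7 Pa = 29.24 MPa
Total = 22.65 + 29.24 = 51.881 MPa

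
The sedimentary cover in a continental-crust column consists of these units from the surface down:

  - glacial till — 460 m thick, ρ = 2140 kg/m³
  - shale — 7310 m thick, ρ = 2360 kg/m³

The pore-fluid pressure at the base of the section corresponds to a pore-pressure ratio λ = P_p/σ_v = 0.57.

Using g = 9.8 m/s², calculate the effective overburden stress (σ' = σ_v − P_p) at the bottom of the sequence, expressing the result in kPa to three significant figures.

76800 kPa

Overburden (lithostatic) stress σ_v:
glacial till: 2140 kg/m³ × 9.8 m/s² × 460 m = 9.647×10^6 Pa = 9.647 MPa
shale: 2360 kg/m³ × 9.8 m/s² × 7310 m = 1.691×10^8 Pa = 169.1 MPa
Total = 9.647 + 169.1 = 178.71 MPa
Pore pressure P_p = λ·σ_v = 0.57 × 178.7 MPa = 101.9 MPa
Effective stress σ' = σ_v − P_p = 178.7 − 101.9 = 76.847 MPa = 76847 kPa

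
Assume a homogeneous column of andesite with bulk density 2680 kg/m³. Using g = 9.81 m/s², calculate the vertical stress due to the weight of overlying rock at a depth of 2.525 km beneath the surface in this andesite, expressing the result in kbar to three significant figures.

0.664 kbar

andesite: 2680 kg/m³ × 9.81 m/s² × 2525 m = 6.638×10^7 Pa = 0.6638 kbar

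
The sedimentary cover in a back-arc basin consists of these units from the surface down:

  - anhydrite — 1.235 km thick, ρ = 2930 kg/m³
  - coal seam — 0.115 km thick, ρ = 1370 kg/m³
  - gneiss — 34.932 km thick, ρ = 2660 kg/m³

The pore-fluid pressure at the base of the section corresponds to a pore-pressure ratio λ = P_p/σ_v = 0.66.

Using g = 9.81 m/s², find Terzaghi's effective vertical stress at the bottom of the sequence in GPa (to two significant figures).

Overburden (lithostatic) stress σ_v:
anhydrite: 2930 kg/m³ × 9.81 m/s² × 1235 m = 3.550×10^7 Pa = 35.50 MPa
coal seam: 1370 kg/m³ × 9.81 m/s² × 115 m = 1.546×10^6 Pa = 1.546 MPa
gneiss: 2660 kg/m³ × 9.81 m/s² × 34932 m = 9.115×10^8 Pa = 911.5 MPa
Total = 35.50 + 1.546 + 911.5 = 948.58 MPa
Pore pressure P_p = λ·σ_v = 0.66 × 948.6 MPa = 626.1 MPa
Effective stress σ' = σ_v − P_p = 948.6 − 626.1 = 322.52 MPa = 0.32252 GPa

0.32 GPa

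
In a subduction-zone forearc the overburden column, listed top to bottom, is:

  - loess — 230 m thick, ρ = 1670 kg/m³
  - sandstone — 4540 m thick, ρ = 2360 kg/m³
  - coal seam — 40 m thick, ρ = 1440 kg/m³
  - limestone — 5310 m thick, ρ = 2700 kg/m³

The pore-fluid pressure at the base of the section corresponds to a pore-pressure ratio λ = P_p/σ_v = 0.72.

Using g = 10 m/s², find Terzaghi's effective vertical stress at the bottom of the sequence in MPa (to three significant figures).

Overburden (lithostatic) stress σ_v:
loess: 1670 kg/m³ × 10 m/s² × 230 m = 3.841×10^6 Pa = 3.841 MPa
sandstone: 2360 kg/m³ × 10 m/s² × 4540 m = 1.071×10^8 Pa = 107.1 MPa
coal seam: 1440 kg/m³ × 10 m/s² × 40 m = 5.760×10^5 Pa = 0.5760 MPa
limestone: 2700 kg/m³ × 10 m/s² × 5310 m = 1.434×10^8 Pa = 143.4 MPa
Total = 3.841 + 107.1 + 0.5760 + 143.4 = 254.93 MPa
Pore pressure P_p = λ·σ_v = 0.72 × 254.9 MPa = 183.6 MPa
Effective stress σ' = σ_v − P_p = 254.9 − 183.6 = 71.381 MPa

71.4 MPa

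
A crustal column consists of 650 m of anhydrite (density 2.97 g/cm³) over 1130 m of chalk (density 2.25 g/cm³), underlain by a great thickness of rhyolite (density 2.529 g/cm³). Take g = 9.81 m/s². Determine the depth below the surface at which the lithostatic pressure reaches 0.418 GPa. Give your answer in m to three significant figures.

Pressure at base of upper layers: 2970×9.81×650 + 2250×9.81×1130 = 4.388×10^7 Pa = 0.04388 GPa
Remaining pressure to be supplied by rhyolite: 4.180×10^8 − 4.388×10^7 = 3.741×10^8 Pa
Additional depth in rhyolite = 3.741×10^8 Pa / (2529 kg/m³ × 9.81 m/s²) = 15080 m
Total depth = 1780 m + 15080 m = 16860 m

16900 m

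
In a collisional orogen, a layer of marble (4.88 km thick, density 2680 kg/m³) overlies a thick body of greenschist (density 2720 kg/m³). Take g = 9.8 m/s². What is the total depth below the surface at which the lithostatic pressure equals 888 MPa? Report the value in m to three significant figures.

33400 m

Pressure at base of upper layers: 2680×9.8×4880 = 1.282×10^8 Pa = 128.2 MPa
Remaining pressure to be supplied by greenschist: 8.880×10^8 − 1.282×10^8 = 7.598×10^8 Pa
Additional depth in greenschist = 7.598×10^8 Pa / (2720 kg/m³ × 9.8 m/s²) = 28505 m
Total depth = 4880 m + 28505 m = 33385 m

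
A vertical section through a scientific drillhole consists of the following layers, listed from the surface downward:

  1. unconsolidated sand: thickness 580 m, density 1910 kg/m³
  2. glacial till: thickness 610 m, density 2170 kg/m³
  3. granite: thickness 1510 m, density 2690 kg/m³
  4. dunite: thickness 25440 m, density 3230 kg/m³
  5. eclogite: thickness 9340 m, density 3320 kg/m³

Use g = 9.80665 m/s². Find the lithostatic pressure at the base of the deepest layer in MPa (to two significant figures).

1200 MPa

unconsolidated sand: 1910 kg/m³ × 9.80665 m/s² × 580 m = 1.086×10^7 Pa = 10.86 MPa
glacial till: 2170 kg/m³ × 9.80665 m/s² × 610 m = 1.298×10^7 Pa = 12.98 MPa
granite: 2690 kg/m³ × 9.80665 m/s² × 1510 m = 3.983×10^7 Pa = 39.83 MPa
dunite: 3230 kg/m³ × 9.80665 m/s² × 25440 m = 8.058×10^8 Pa = 805.8 MPa
eclogite: 3320 kg/m³ × 9.80665 m/s² × 9340 m = 3.041×10^8 Pa = 304.1 MPa
Total = 10.86 + 12.98 + 39.83 + 805.8 + 304.1 = 1173.6 MPa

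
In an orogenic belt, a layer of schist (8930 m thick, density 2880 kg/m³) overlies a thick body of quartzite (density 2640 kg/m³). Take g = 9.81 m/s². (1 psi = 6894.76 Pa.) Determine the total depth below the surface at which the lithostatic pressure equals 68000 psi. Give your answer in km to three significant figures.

Pressure at base of upper layers: 2880×9.81×8930 = 2.523×10^8 Pa = 36593 psi
Remaining pressure to be supplied by quartzite: 4.688×10^8 − 2.523×10^8 = 2.165×10^8 Pa
Additional depth in quartzite = 2.165×10^8 Pa / (2640 kg/m³ × 9.81 m/s²) = 8361.4 m
Total depth = 8930 m + 8361.4 m = 17291 m
= 17.291 km

17.3 km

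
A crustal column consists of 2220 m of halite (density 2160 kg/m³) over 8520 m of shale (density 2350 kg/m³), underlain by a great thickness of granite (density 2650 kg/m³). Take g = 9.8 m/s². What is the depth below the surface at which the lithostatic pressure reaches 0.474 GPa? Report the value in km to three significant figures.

Pressure at base of upper layers: 2160×9.8×2220 + 2350×9.8×8520 = 2.432×10^8 Pa = 0.2432 GPa
Remaining pressure to be supplied by granite: 4.740×10^8 − 2.432×10^8 = 2.308×10^8 Pa
Additional depth in granite = 2.308×10^8 Pa / (2650 kg/m³ × 9.8 m/s²) = 8886.8 m
Total depth = 10740 m + 8886.8 m = 19627 m
= 19.627 km

19.6 km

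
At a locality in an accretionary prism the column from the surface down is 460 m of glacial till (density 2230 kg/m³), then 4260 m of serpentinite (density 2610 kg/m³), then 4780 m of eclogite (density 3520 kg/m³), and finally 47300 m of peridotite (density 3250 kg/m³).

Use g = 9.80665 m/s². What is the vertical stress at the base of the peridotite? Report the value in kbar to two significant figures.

18 kbar

glacial till: 2230 kg/m³ × 9.80665 m/s² × 460 m = 1.006×10^7 Pa = 0.1006 kbar
serpentinite: 2610 kg/m³ × 9.80665 m/s² × 4260 m = 1.090×10^8 Pa = 1.090 kbar
eclogite: 3520 kg/m³ × 9.80665 m/s² × 4780 m = 1.650×10^8 Pa = 1.650 kbar
peridotite: 3250 kg/m³ × 9.80665 m/s² × 47300 m = 1.508×10^9 Pa = 15.08 kbar
Total = 0.1006 + 1.090 + 1.650 + 15.08 = 17.916 kbar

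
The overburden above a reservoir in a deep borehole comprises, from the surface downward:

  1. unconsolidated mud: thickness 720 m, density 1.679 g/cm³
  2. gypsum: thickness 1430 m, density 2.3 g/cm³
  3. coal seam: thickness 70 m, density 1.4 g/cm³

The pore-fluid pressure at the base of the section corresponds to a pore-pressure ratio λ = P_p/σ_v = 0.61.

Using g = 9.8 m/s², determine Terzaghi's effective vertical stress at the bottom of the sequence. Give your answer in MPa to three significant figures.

Overburden (lithostatic) stress σ_v:
unconsolidated mud: 1679 kg/m³ × 9.8 m/s² × 720 m = 1.185×10^7 Pa = 11.85 MPa
gypsum: 2300 kg/m³ × 9.8 m/s² × 1430 m = 3.223×10^7 Pa = 32.23 MPa
coal seam: 1400 kg/m³ × 9.8 m/s² × 70 m = 9.604×10^5 Pa = 0.9604 MPa
Total = 11.85 + 32.23 + 0.9604 = 45.040 MPa
Pore pressure P_p = λ·σ_v = 0.61 × 45.04 MPa = 27.47 MPa
Effective stress σ' = σ_v − P_p = 45.04 − 27.47 = 17.565 MPa

17.6 MPa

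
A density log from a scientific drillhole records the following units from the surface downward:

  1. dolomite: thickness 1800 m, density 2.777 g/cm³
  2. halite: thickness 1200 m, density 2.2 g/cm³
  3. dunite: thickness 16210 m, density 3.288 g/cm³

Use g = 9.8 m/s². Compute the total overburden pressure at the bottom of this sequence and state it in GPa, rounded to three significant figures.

0.597 GPa

dolomite: 2777 kg/m³ × 9.8 m/s² × 1800 m = 4.899×10^7 Pa = 0.04899 GPa
halite: 2200 kg/m³ × 9.8 m/s² × 1200 m = 2.587×10^7 Pa = 0.02587 GPa
dunite: 3288 kg/m³ × 9.8 m/s² × 16210 m = 5.223×10^8 Pa = 0.5223 GPa
Total = 0.04899 + 0.02587 + 0.5223 = 0.59718 GPa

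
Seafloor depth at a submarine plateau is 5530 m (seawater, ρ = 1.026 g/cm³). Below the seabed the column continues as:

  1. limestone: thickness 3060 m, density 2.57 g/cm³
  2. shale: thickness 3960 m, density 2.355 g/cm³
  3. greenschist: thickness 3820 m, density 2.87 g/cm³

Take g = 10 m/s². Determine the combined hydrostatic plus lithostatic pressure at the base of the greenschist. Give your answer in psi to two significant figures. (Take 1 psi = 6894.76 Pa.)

49000 psi

seawater: 1026 kg/m³ × 10 m/s² × 5530 m = 5.674×10^7 Pa = 8229 psi
limestone: 2570 kg/m³ × 10 m/s² × 3060 m = 7.864×10^7 Pa = 11406 psi
shale: 2355 kg/m³ × 10 m/s² × 3960 m = 9.326×10^7 Pa = 13526 psi
greenschist: 2870 kg/m³ × 10 m/s² × 3820 m = 1.096×10^8 Pa = 15901 psi
Total = 8229 + 11406 + 13526 + 15901 = 49062 psi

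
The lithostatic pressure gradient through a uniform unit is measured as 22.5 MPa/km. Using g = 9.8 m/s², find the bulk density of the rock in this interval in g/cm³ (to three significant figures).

ρ = (dP/dz)/g = 22.5 MPa/km / 9.8 m/s² = 22500 Pa/m / 9.8 m/s² = 2295.9 kg/m³
= 2.296 g/cm³

2.30 g/cm³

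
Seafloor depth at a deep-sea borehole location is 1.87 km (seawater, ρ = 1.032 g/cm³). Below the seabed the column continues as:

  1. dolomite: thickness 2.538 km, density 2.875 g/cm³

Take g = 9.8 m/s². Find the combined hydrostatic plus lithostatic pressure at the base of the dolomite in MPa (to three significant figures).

seawater: 1032 kg/m³ × 9.8 m/s² × 1870 m = 1.891×10^7 Pa = 18.91 MPa
dolomite: 2875 kg/m³ × 9.8 m/s² × 2538 m = 7.151×10^7 Pa = 71.51 MPa
Total = 18.91 + 71.51 = 90.421 MPa

90.4 MPa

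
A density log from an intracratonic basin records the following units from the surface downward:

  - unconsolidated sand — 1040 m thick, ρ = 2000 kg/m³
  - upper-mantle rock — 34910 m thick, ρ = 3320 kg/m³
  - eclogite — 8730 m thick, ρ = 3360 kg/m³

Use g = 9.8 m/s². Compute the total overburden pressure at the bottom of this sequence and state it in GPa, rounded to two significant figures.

unconsolidated sand: 2000 kg/m³ × 9.8 m/s² × 1040 m = 2.038×10^7 Pa = 0.02038 GPa
upper-mantle rock: 3320 kg/m³ × 9.8 m/s² × 34910 m = 1.136×10^9 Pa = 1.136 GPa
eclogite: 3360 kg/m³ × 9.8 m/s² × 8730 m = 2.875×10^8 Pa = 0.2875 GPa
Total = 0.02038 + 1.136 + 0.2875 = 1.4437 GPa

1.4 GPa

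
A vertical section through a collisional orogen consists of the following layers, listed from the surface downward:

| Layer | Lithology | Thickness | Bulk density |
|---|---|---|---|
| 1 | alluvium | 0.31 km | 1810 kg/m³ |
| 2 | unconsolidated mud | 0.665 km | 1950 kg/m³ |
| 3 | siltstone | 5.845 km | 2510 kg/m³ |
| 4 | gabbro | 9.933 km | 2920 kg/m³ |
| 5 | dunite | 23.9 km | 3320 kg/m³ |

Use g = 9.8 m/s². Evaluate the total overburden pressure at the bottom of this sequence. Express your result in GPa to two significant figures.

alluvium: 1810 kg/m³ × 9.8 m/s² × 310 m = 5.499×10^6 Pa = 5.499×10^-3 GPa
unconsolidated mud: 1950 kg/m³ × 9.8 m/s² × 665 m = 1.271×10^7 Pa = 0.01271 GPa
siltstone: 2510 kg/m³ × 9.8 m/s² × 5845 m = 1.438×10^8 Pa = 0.1438 GPa
gabbro: 2920 kg/m³ × 9.8 m/s² × 9933 m = 2.842×10^8 Pa = 0.2842 GPa
dunite: 3320 kg/m³ × 9.8 m/s² × 23900 m = 7.776×10^8 Pa = 0.7776 GPa
Total = 5.499×10^-3 + 0.01271 + 0.1438 + 0.2842 + 0.7776 = 1.2238 GPa

1.2 GPa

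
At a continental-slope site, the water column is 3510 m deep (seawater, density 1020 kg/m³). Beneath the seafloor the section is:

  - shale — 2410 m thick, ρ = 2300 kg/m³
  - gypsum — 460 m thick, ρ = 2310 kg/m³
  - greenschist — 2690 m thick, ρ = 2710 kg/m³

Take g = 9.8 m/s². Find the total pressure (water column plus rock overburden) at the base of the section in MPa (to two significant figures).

seawater: 1020 kg/m³ × 9.8 m/s² × 3510 m = 3.509×10^7 Pa = 35.09 MPa
shale: 2300 kg/m³ × 9.8 m/s² × 2410 m = 5.432×10^7 Pa = 54.32 MPa
gypsum: 2310 kg/m³ × 9.8 m/s² × 460 m = 1.041×10^7 Pa = 10.41 MPa
greenschist: 2710 kg/m³ × 9.8 m/s² × 2690 m = 7.144×10^7 Pa = 71.44 MPa
Total = 35.09 + 54.32 + 10.41 + 71.44 = 171.26 MPa

170 MPa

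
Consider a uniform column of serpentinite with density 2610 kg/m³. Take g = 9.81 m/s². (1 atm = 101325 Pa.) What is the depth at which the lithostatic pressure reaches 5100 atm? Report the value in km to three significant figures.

20.2 km

h = P/(ρg) = 5100 atm / (2610 kg/m³ × 9.81 m/s²) = 5.168×10^8 Pa / 25604 Pa/m = 20183 m
= 20.183 km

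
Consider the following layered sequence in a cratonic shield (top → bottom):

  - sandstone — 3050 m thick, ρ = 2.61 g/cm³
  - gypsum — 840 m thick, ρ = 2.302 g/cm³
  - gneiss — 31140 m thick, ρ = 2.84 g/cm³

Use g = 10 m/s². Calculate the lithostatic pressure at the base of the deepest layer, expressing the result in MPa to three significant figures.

sandstone: 2610 kg/m³ × 10 m/s² × 3050 m = 7.960×10^7 Pa = 79.61 MPa
gypsum: 2302 kg/m³ × 10 m/s² × 840 m = 1.934×10^7 Pa = 19.34 MPa
gneiss: 2840 kg/m³ × 10 m/s² × 31140 m = 8.844×10^8 Pa = 884.4 MPa
Total = 79.61 + 19.34 + 884.4 = 983.32 MPa

983 MPa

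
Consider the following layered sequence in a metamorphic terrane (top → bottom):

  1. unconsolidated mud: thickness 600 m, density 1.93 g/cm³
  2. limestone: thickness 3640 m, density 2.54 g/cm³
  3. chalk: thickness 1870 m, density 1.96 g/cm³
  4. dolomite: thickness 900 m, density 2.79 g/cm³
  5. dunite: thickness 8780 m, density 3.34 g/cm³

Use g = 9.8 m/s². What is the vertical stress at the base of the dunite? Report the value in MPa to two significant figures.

450 MPa

unconsolidated mud: 1930 kg/m³ × 9.8 m/s² × 600 m = 1.135×10^7 Pa = 11.35 MPa
limestone: 2540 kg/m³ × 9.8 m/s² × 3640 m = 9.061×10^7 Pa = 90.61 MPa
chalk: 1960 kg/m³ × 9.8 m/s² × 1870 m = 3.592×10^7 Pa = 35.92 MPa
dolomite: 2790 kg/m³ × 9.8 m/s² × 900 m = 2.461×10^7 Pa = 24.61 MPa
dunite: 3340 kg/m³ × 9.8 m/s² × 8780 m = 2.874×10^8 Pa = 287.4 MPa
Total = 11.35 + 90.61 + 35.92 + 24.61 + 287.4 = 449.87 MPa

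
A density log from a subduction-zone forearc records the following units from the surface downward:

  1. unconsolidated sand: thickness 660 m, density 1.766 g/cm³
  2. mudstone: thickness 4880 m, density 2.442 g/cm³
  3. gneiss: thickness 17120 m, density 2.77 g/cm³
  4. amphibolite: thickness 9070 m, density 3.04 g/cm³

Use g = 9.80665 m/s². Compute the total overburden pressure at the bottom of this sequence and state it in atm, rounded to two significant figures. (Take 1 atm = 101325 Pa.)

8500 atm

unconsolidated sand: 1766 kg/m³ × 9.80665 m/s² × 660 m = 1.143×10^7 Pa = 112.8 atm
mudstone: 2442 kg/m³ × 9.80665 m/s² × 4880 m = 1.169×10^8 Pa = 1153 atm
gneiss: 2770 kg/m³ × 9.80665 m/s² × 17120 m = 4.651×10^8 Pa = 4590 atm
amphibolite: 3040 kg/m³ × 9.80665 m/s² × 9070 m = 2.704×10^8 Pa = 2669 atm
Total = 112.8 + 1153 + 4590 + 2669 = 8524.5 atm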